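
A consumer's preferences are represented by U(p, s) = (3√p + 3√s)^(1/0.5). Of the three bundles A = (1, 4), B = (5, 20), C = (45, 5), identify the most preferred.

Evaluate utility at each bundle:
U(A) = 81.000.
U(B) = 405.000.
U(C) = 720.000.
Highest utility is C, so C ≻ B ≻ A.

Bundle C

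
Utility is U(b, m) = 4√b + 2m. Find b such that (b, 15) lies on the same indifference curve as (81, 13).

U(81, 13) = 62.
Set U(b, 15) = 62 and solve.
With m = 15: 4√b = 62 − 2·15 = 32, so √b = 8 and b = 64.
Check: U(64, 15) = 62.

b = 64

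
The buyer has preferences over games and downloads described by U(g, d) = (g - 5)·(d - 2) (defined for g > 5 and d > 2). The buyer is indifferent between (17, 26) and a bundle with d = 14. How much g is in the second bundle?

g = 29

U(17, 26) = 288.
Set U(g, 14) = 288 and solve.
With d = 14: (14 − 2) = 12, so (g − 5) = 288/12 = 24.
So g = 5 + 24 = 29.
Check: U(29, 14) = 288.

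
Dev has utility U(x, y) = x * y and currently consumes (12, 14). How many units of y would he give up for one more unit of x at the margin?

MU_x = y and MU_y = x.
MRS = MU_x/MU_y = y/x.
At (12, 14): MRS = 7/6.
The indifference curve has slope −7/6 at this bundle.

MRS = 7/6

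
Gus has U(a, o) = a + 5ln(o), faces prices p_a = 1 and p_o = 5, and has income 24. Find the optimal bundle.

MU_a = 1, MU_o = 5/o.
MRS = 1 ÷ (5/o).
Tangency: set MRS = p_a/p_o = 1/5 = 0.2.
MRS depends only on o: 0.2·o = 0.2 ⇒ o* = 0.2/0.2 = 1.
From the budget, 1·a = 24 − 5·1 = 19, so a* = 19.

a* = 19, o* = 1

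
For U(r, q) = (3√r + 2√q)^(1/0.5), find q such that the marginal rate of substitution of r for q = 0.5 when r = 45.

q = 5

For CES with ρ = 0.5, MRS = (3/2)·√(q/r).
Setting (3/2)·√(q/45) = 0.5 gives √(q/45) = 1/3, so q/45 = 1/9 and q = 5.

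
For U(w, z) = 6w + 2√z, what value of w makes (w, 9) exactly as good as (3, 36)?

w = 4

U(3, 36) = 30.
Set U(w, 9) = 30 and solve.
With z = 9: √9 = 3, so 6w = 30 − 2·3 = 24 and w = 4.
Check: U(4, 9) = 30.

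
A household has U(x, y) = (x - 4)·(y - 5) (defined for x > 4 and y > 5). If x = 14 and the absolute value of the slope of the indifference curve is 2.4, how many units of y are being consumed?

MU_x = (y−5), MU_y = (x−4).
MRS = (y−5)/(x−4).
Substitute x = 14: MRS = (y − 5)/10. Setting this equal to 2.4 gives y − 5 = 2.4·10 = 24, so y = 29.

y = 29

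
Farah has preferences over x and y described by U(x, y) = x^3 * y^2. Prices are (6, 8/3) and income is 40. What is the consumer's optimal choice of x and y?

MU_x = 3·x^2·y^2 and MU_y = 2·x^3·y.
MRS = MU_x/MU_y = (3/2)·y/x.
Tangency: set MRS = p_x/p_y = 6/(8/3) = 2.25.
So (3/2)·y/x = 2.25, i.e. y = 1.5·x.
Substitute into the budget 6·x + (8/3)·y = 40: 10·x = 40, so x* = 4.
Then y* = 1.5·4 = 6.

x* = 4, y* = 6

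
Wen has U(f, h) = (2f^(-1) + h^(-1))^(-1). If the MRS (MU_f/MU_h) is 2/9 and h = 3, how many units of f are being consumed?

f = 9

For CES with ρ = -1, MRS = (2/1)·(h/f)^2.
Setting (2/1)·(3/f)^2 = 2/9 gives (3/f)^2 = 1/9, so 3/f = 1/3 and f = 9.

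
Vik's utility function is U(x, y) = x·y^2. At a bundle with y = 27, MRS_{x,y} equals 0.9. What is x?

MU_x = y^2 and MU_y = 2·x·y.
MRS = MU_x/MU_y = (1/2)·y/x.
Substitute y = 27: MRS = 13.5/x. Setting 13.5/x = 0.9 gives x = 13.5/0.9 = 15.

x = 15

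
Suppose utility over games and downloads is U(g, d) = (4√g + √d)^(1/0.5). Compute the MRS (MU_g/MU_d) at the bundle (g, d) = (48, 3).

For CES with ρ = 0.5, MRS = (4/1)·√(d/g).
At (48, 3): MRS = 1.
The indifference curve has slope −1 at this bundle.

MRS = 1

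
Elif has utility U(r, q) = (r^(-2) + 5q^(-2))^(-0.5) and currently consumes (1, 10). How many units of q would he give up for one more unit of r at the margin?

MRS = 200

For CES with ρ = -2, MRS = (1/5)·(q/r)^3.
At (1, 10): MRS = 200.
The indifference curve has slope −200 at this bundle.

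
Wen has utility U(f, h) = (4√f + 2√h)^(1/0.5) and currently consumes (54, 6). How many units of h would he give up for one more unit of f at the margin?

MRS = 2/3

For CES with ρ = 0.5, MRS = (4/2)·√(h/f).
At (54, 6): MRS = 2/3.
The indifference curve has slope −2/3 at this bundle.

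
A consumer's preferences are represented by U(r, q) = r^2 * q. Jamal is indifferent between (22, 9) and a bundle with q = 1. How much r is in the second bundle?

U(22, 9) = 4356.
Set U(r, 1) = 4356 and solve.
With q = 1: r^2 = 4356/1 = 4356; taking the square root, r = 66.
Check: U(66, 1) = 4356.

r = 66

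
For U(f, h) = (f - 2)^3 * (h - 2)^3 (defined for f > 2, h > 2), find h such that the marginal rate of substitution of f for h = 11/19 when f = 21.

MU_f = 3·(f−2)^2·(h−2)^3, MU_h = 3·(f−2)^3·(h−2)^2.
MRS = (h−2)/(f−2).
Substitute f = 21: MRS = (h − 2)/19. Setting this equal to 11/19 gives h − 2 = (11/19)·19 = 11, so h = 13.

h = 13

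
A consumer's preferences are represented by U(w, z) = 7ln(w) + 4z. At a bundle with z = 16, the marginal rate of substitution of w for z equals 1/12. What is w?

MU_w = 7/w, MU_z = 4.
MRS = 7/w ÷ 4.
MRS depends only on w: 1.75/w = 1/12 ⇒ w = 1.75/(1/12) = 21.

w = 21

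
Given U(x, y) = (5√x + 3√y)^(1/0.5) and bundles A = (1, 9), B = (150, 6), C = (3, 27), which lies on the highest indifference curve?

Bundle B

Evaluate utility at each bundle:
U(A) = 196.000.
U(B) = 4704.000.
U(C) = 588.000.
Highest utility is B, so B ≻ C ≻ A.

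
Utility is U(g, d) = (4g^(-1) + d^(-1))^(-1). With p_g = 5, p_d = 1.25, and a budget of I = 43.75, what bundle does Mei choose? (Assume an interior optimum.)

For CES with ρ = -1, MRS = (4/1)·(d/g)^2.
Tangency: set MRS = p_g/p_d = 5/1.25 = 4.
So (d/g)^2 = 1; taking the square root, d/g = 1, i.e. d = g.
Substitute into the budget 5·g + 1.25·d = 43.75: 6.25·g = 43.75, so g* = 7 and d* = 7.

g* = 7, d* = 7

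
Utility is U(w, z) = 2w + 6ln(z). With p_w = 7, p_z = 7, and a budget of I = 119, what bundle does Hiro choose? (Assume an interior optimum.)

w* = 14, z* = 3

MU_w = 2, MU_z = 6/z.
MRS = 2 ÷ (6/z).
Tangency: set MRS = p_w/p_z = 7/7 = 1.
MRS depends only on z: (1/3)·z = 1 ⇒ z* = 1/(1/3) = 3.
From the budget, 7·w = 119 − 7·3 = 98, so w* = 14.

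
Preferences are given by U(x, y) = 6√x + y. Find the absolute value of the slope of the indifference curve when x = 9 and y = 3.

MU_x = 6/(2√x), MU_y = 1.
MRS = 6/(2√x) ÷ 1.
At (9, 3): MRS = 1.
So at (9, 3) the consumer would give up 1 units of y for one more unit of x.

MRS = 1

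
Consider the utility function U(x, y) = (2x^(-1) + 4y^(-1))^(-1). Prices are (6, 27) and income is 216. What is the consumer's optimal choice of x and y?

x* = 9, y* = 6

For CES with ρ = -1, MRS = (2/4)·(y/x)^2.
Tangency: set MRS = p_x/p_y = 6/27 = 2/9.
So (y/x)^2 = 4/9; taking the square root, y/x = 2/3, i.e. y = (2/3)·x.
Substitute into the budget 6·x + 27·y = 216: 24·x = 216, so x* = 9 and y* = (2/3)·9 = 6.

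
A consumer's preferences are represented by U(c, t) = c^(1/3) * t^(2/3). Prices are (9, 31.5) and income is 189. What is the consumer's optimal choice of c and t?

c* = 7, t* = 4

MU_c = 1/3·c^(-2/3)·t^(2/3) and MU_t = 2/3·c^(1/3)·t^(-1/3).
MRS = MU_c/MU_t = (0.5)·t/c.
Tangency: set MRS = p_c/p_t = 9/31.5 = 2/7.
So (0.5)·t/c = 2/7, i.e. t = (4/7)·c.
Substitute into the budget 9·c + 31.5·t = 189: 27·c = 189, so c* = 7.
Then t* = (4/7)·7 = 4.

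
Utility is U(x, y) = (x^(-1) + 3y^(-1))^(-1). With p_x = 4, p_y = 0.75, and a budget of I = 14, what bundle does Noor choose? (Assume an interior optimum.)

x* = 2, y* = 8

For CES with ρ = -1, MRS = (1/3)·(y/x)^2.
Tangency: set MRS = p_x/p_y = 4/0.75 = 16/3.
So (y/x)^2 = 16; taking the square root, y/x = 4, i.e. y = 4·x.
Substitute into the budget 4·x + 0.75·y = 14: 7·x = 14, so x* = 2 and y* = 4·2 = 8.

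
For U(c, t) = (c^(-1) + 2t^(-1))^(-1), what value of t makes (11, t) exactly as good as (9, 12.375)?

t = 11

U depends on (c, t) only through S = c^(-1) + 2t^(-1), so equal utility means equal S. At (9, 12.375): S = 3/11.
With c = 11: 11^(-1) = 1/11, so 2t^(-1) = 3/11 − 1/11 = 2/11, i.e. t^(-1) = 1/11.
Hence t = 1/(1/11) = 11.
Check: U(11, 11) = 3.6667.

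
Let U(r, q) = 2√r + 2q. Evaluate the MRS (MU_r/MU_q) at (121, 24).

MU_r = 2/(2√r), MU_q = 2.
MRS = 2/(2√r) ÷ 2.
At (121, 24): MRS = 1/22.
So at (121, 24) the consumer would give up 1/22 units of q for one more unit of r.

MRS = 1/22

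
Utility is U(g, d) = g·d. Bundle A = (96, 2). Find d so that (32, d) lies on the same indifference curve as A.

U(96, 2) = 192.
Set U(32, d) = 192 and solve.
With g = 32: d = 192/32 = 6.
Check: U(32, 6) = 192.

d = 6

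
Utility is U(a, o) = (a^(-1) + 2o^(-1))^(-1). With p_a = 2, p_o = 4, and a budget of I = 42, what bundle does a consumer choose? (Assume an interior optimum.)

a* = 7, o* = 7

For CES with ρ = -1, MRS = (1/2)·(o/a)^2.
Tangency: set MRS = p_a/p_o = 2/4 = 0.5.
So (o/a)^2 = 1; taking the square root, o/a = 1, i.e. o = a.
Substitute into the budget 2·a + 4·o = 42: 6·a = 42, so a* = 7 and o* = 7.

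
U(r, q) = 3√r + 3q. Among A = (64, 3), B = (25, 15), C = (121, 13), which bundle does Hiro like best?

Evaluate utility at each bundle:
U(A) = 33.000.
U(B) = 60.000.
U(C) = 72.000.
Highest utility is C, so C ≻ B ≻ A.

Bundle C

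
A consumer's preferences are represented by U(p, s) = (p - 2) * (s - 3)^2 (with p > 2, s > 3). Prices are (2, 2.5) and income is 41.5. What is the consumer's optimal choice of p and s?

p* = 7, s* = 11

MU_p = (s−3)^2, MU_s = 2·(p−2)·(s−3).
MRS = (1/2)·(s−3)/(p−2).
Tangency: set MRS = p_p/p_s = 2/2.5 = 0.8.
So (1/2)·(s − 3)/(p − 2) = 0.8, i.e. (s − 3) = 1.6·(p − 2).
Rewrite the budget in excess-of-subsistence terms: 2·(p − 2) + 2.5·(s − 3) = 41.5 − 2·2 − 2.5·3 = 30.
Substituting, 6·(p − 2) = 30, so p − 2 = 5 and p* = 7.
Then s − 3 = 1.6·5 = 8, so s* = 11.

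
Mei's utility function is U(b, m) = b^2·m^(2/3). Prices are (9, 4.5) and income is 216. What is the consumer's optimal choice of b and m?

MU_b = 2·b·m^(2/3) and MU_m = 2/3·b^2·m^(-1/3).
MRS = MU_b/MU_m = (3)·m/b.
Tangency: set MRS = p_b/p_m = 9/4.5 = 2.
So (3)·m/b = 2, i.e. m = (2/3)·b.
Substitute into the budget 9·b + 4.5·m = 216: 12·b = 216, so b* = 18.
Then m* = (2/3)·18 = 12.

b* = 18, m* = 12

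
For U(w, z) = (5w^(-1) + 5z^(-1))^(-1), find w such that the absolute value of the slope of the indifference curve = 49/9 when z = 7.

For CES with ρ = -1, MRS = (z/w)^2.
Setting (7/w)^2 = 49/9 gives 7/w = 7/3 and w = 3.

w = 3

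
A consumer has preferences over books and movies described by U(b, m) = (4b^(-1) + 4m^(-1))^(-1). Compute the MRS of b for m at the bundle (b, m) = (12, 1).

MRS = 1/144

For CES with ρ = -1, MRS = (m/b)^2.
At (12, 1): MRS = 1/144.
So at (12, 1) the consumer would give up 1/144 units of m for one more unit of b.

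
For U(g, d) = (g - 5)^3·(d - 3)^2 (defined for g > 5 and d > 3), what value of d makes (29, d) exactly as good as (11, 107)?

d = 16

U(11, 107) = 2336256.
Set U(29, d) = 2336256 and solve.
With g = 29: (29 − 5)^3 = 13824, so (d − 3)^2 = 2336256/13824 = 169.
Taking the square root (with d > 3): d − 3 = 13, so d = 16.
Check: U(29, 16) = 2336256.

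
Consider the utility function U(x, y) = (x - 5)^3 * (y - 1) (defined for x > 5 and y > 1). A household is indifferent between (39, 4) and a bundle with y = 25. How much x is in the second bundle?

U(39, 4) = 117912.
Set U(x, 25) = 117912 and solve.
With y = 25: (25 − 1) = 24, so (x − 5)^3 = 117912/24 = 4913.
Taking the cube root (with x > 5): x − 5 = 17, so x = 22.
Check: U(22, 25) = 117912.

x = 22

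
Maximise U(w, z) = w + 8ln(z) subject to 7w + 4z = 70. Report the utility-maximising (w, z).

w* = 2, z* = 14

MU_w = 1, MU_z = 8/z.
MRS = 1 ÷ (8/z).
Tangency: set MRS = p_w/p_z = 7/4 = 1.75.
MRS depends only on z: 0.125·z = 1.75 ⇒ z* = 1.75/0.125 = 14.
From the budget, 7·w = 70 − 4·14 = 14, so w* = 2.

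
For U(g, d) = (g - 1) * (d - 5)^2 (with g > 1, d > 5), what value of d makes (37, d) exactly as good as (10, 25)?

U(10, 25) = 3600.
Set U(37, d) = 3600 and solve.
With g = 37: (37 − 1) = 36, so (d − 5)^2 = 3600/36 = 100.
Taking the square root (with d > 5): d − 5 = 10, so d = 15.
Check: U(37, 15) = 3600.

d = 15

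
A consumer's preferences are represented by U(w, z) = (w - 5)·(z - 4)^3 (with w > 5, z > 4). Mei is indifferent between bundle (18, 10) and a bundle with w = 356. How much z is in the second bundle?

z = 6

U(18, 10) = 2808.
Set U(356, z) = 2808 and solve.
With w = 356: (356 − 5) = 351, so (z − 4)^3 = 2808/351 = 8.
Taking the cube root (with z > 4): z − 4 = 2, so z = 6.
Check: U(356, 6) = 2808.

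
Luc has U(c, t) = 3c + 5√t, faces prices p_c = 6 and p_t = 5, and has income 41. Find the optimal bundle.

c* = 6, t* = 1

MU_c = 3, MU_t = 5/(2√t).
MRS = 3 ÷ (5/(2√t)).
Tangency: set MRS = p_c/p_t = 6/5 = 1.2.
MRS depends only on t: 1.2·√t = 1.2 ⇒ √t = 1.2/1.2 = 1 ⇒ t* = 1.
From the budget, 6·c = 41 − 5·1 = 36, so c* = 6.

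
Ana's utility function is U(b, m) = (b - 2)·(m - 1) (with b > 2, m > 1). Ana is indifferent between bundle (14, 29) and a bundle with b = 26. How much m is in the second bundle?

m = 15

U(14, 29) = 336.
Set U(26, m) = 336 and solve.
With b = 26: (26 − 2) = 24, so (m − 1) = 336/24 = 14.
So m = 1 + 14 = 15.
Check: U(26, 15) = 336.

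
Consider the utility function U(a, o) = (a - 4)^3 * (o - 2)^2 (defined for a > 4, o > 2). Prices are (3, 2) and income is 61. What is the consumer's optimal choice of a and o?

a* = 13, o* = 11

MU_a = 3·(a−4)^2·(o−2)^2, MU_o = 2·(a−4)^3·(o−2).
MRS = (3/2)·(o−2)/(a−4).
Tangency: set MRS = p_a/p_o = 3/2 = 1.5.
So (3/2)·(o − 2)/(a − 4) = 1.5, i.e. (o − 2) = (a − 4).
Rewrite the budget in excess-of-subsistence terms: 3·(a − 4) + 2·(o − 2) = 61 − 3·4 − 2·2 = 45.
Substituting, 5·(a − 4) = 45, so a − 4 = 9 and a* = 13.
Then o − 2 = 9, so o* = 11.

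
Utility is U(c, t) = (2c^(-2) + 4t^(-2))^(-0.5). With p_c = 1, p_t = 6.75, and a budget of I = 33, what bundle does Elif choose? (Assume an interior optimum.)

c* = 6, t* = 4

For CES with ρ = -2, MRS = (2/4)·(t/c)^3.
Tangency: set MRS = p_c/p_t = 1/6.75 = 4/27.
So (t/c)^3 = 8/27; taking the cube root, t/c = 2/3, i.e. t = (2/3)·c.
Substitute into the budget 1·c + 6.75·t = 33: 5.5·c = 33, so c* = 6 and t* = (2/3)·6 = 4.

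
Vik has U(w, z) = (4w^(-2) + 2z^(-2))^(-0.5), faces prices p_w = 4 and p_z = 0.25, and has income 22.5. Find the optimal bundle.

w* = 5, z* = 10

For CES with ρ = -2, MRS = (4/2)·(z/w)^3.
Tangency: set MRS = p_w/p_z = 4/0.25 = 16.
So (z/w)^3 = 8; taking the cube root, z/w = 2, i.e. z = 2·w.
Substitute into the budget 4·w + 0.25·z = 22.5: 4.5·w = 22.5, so w* = 5 and z* = 2·5 = 10.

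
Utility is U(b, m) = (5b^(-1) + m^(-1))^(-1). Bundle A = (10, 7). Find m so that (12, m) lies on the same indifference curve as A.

U depends on (b, m) only through S = 5b^(-1) + m^(-1), so equal utility means equal S. At (10, 7): S = 9/14.
With b = 12: 5·12^(-1) = 5/12, so m^(-1) = 9/14 − 5/12 = 19/84.
Hence m = 1/(19/84) = 84/19.
Check: U(12, 84/19) = 1.5556.

m = 84/19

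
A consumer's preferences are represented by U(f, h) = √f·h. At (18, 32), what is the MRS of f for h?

MU_f = 0.5·f^(-0.5)·h and MU_h = √f.
MRS = MU_f/MU_h = (0.5)·h/f.
At (18, 32): MRS = 8/9.
That is, one extra unit of f is worth 8/9 units of h at the margin.

MRS = 8/9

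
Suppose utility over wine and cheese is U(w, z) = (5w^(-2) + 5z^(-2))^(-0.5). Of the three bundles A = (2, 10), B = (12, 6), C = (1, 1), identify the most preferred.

Bundle B

Evaluate utility at each bundle:
U(A) = 0.877.
U(B) = 2.400.
U(C) = 0.316.
Highest utility is B, so B ≻ A ≻ C.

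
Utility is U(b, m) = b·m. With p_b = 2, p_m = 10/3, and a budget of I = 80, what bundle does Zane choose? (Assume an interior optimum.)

b* = 20, m* = 12

MU_b = m and MU_m = b.
MRS = MU_b/MU_m = m/b.
Tangency: set MRS = p_b/p_m = 2/(10/3) = 0.6.
So m/b = 0.6, i.e. m = 0.6·b.
Substitute into the budget 2·b + (10/3)·m = 80: 4·b = 80, so b* = 20.
Then m* = 0.6·20 = 12.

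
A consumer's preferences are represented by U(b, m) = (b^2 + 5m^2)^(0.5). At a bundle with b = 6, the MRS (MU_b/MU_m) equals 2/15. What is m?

For CES with ρ = 2, MRS = (1/5)·(m/b)^(-1).
Setting (1/5)·(m/6)^(-1) = 2/15 gives (m/6)^(-1) = 2/3, so m/6 = 1.5 and m = 9.

m = 9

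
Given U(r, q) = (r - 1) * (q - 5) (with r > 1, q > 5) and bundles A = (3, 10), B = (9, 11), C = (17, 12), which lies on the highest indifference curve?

Evaluate utility at each bundle:
U(A) = 10.
U(B) = 48.
U(C) = 112.
Highest utility is C, so C ≻ B ≻ A.

Bundle C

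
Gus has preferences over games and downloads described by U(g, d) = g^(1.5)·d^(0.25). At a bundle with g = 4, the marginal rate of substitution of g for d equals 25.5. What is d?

MU_g = 1.5·√g·d^(0.25) and MU_d = 0.25·g^(1.5)·d^(-0.75).
MRS = MU_g/MU_d = (6)·d/g.
Substitute g = 4: MRS = d/(2/3). Setting d/(2/3) = 25.5 gives d = 25.5·(2/3) = 17.

d = 17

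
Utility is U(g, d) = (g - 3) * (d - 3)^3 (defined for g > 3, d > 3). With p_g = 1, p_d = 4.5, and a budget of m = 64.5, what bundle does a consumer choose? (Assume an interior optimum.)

MU_g = (d−3)^3, MU_d = 3·(g−3)·(d−3)^2.
MRS = (1/3)·(d−3)/(g−3).
Tangency: set MRS = p_g/p_d = 1/4.5 = 2/9.
So (1/3)·(d − 3)/(g − 3) = 2/9, i.e. (d − 3) = (2/3)·(g − 3).
Rewrite the budget in excess-of-subsistence terms: 1·(g − 3) + 4.5·(d − 3) = 64.5 − 1·3 − 4.5·3 = 48.
Substituting, 4·(g − 3) = 48, so g − 3 = 12 and g* = 15.
Then d − 3 = (2/3)·12 = 8, so d* = 11.

g* = 15, d* = 11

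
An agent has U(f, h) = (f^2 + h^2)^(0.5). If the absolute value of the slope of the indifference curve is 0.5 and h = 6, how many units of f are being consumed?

For CES with ρ = 2, MRS = (h/f)^(-1).
Setting (6/f)^(-1) = 0.5 gives 6/f = 2 and f = 3.

f = 3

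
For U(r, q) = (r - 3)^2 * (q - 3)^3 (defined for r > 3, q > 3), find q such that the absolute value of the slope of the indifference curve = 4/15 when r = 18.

q = 9

MU_r = 2·(r−3)·(q−3)^3, MU_q = 3·(r−3)^2·(q−3)^2.
MRS = (2/3)·(q−3)/(r−3).
Substitute r = 18: MRS = (q − 3)/22.5. Setting this equal to 4/15 gives q − 3 = (4/15)·22.5 = 6, so q = 9.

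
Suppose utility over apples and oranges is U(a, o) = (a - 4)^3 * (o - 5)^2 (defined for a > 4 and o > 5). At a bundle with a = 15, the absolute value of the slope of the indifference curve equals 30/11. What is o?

MU_a = 3·(a−4)^2·(o−5)^2, MU_o = 2·(a−4)^3·(o−5).
MRS = (3/2)·(o−5)/(a−4).
Substitute a = 15: MRS = (o − 5)/(22/3). Setting this equal to 30/11 gives o − 5 = (30/11)·(22/3) = 20, so o = 25.

o = 25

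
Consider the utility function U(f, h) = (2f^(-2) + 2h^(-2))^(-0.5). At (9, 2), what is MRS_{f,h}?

For CES with ρ = -2, MRS = (h/f)^3.
At (9, 2): MRS = 8/729.
So at (9, 2) the consumer would give up 8/729 units of h for one more unit of f.

MRS = 8/729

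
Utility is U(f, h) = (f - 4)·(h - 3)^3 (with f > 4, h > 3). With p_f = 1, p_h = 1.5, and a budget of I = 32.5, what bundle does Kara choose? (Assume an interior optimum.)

MU_f = (h−3)^3, MU_h = 3·(f−4)·(h−3)^2.
MRS = (1/3)·(h−3)/(f−4).
Tangency: set MRS = p_f/p_h = 1/1.5 = 2/3.
So (1/3)·(h − 3)/(f − 4) = 2/3, i.e. (h − 3) = 2·(f − 4).
Rewrite the budget in excess-of-subsistence terms: 1·(f − 4) + 1.5·(h − 3) = 32.5 − 1·4 − 1.5·3 = 24.
Substituting, 4·(f − 4) = 24, so f − 4 = 6 and f* = 10.
Then h − 3 = 2·6 = 12, so h* = 15.

f* = 10, h* = 15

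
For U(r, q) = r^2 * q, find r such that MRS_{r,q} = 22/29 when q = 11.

MU_r = 2·r·q and MU_q = r^2.
MRS = MU_r/MU_q = (2/1)·q/r.
Substitute q = 11: MRS = 22/r. Setting 22/r = 22/29 gives r = 22/(22/29) = 29.

r = 29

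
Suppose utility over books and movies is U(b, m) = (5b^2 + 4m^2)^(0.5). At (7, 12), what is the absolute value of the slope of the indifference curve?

For CES with ρ = 2, MRS = (5/4)·(m/b)^(-1).
At (7, 12): MRS = 35/48.
The indifference curve has slope −35/48 at this bundle.

MRS = 35/48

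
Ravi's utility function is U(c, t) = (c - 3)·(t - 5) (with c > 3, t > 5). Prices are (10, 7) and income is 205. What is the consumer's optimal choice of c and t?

MU_c = (t−5), MU_t = (c−3).
MRS = (t−5)/(c−3).
Tangency: set MRS = p_c/p_t = 10/7.
So (t − 5)/(c − 3) = 10/7, i.e. (t − 5) = (10/7)·(c − 3).
Rewrite the budget in excess-of-subsistence terms: 10·(c − 3) + 7·(t − 5) = 205 − 10·3 − 7·5 = 140.
Substituting, 20·(c − 3) = 140, so c − 3 = 7 and c* = 10.
Then t − 5 = (10/7)·7 = 10, so t* = 15.

c* = 10, t* = 15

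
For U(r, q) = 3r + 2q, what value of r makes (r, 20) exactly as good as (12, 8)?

r = 4

U(12, 8) = 52.
Set U(r, 20) = 52 and solve.
3r + 2·20 = 52 ⇒ 3r = 12 ⇒ r = 4.
Check: U(4, 20) = 52.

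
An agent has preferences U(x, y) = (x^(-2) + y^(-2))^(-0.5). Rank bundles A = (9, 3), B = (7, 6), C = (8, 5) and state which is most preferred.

Evaluate utility at each bundle:
U(A) = 2.846.
U(B) = 4.556.
U(C) = 4.240.
Highest utility is B, so B ≻ C ≻ A.

Bundle B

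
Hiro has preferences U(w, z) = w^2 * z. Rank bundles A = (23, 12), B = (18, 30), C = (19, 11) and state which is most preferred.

Bundle B

Evaluate utility at each bundle:
U(A) = 6348.
U(B) = 9720.
U(C) = 3971.
Highest utility is B, so B ≻ A ≻ C.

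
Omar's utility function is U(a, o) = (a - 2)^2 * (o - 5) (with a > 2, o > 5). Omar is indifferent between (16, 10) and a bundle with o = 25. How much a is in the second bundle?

a = 9

U(16, 10) = 980.
Set U(a, 25) = 980 and solve.
With o = 25: (25 − 5) = 20, so (a − 2)^2 = 980/20 = 49.
Taking the square root (with a > 2): a − 2 = 7, so a = 9.
Check: U(9, 25) = 980.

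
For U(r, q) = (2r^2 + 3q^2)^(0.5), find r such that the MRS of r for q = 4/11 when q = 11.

r = 6

For CES with ρ = 2, MRS = (2/3)·(q/r)^(-1).
Setting (2/3)·(11/r)^(-1) = 4/11 gives (11/r)^(-1) = 6/11, so 11/r = 11/6 and r = 6.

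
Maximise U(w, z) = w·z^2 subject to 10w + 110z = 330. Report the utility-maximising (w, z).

MU_w = z^2 and MU_z = 2·w·z.
MRS = MU_w/MU_z = (1/2)·z/w.
Tangency: set MRS = p_w/p_z = 10/110 = 1/11.
So (1/2)·z/w = 1/11, i.e. z = (2/11)·w.
Substitute into the budget 10·w + 110·z = 330: 30·w = 330, so w* = 11.
Then z* = (2/11)·11 = 2.

w* = 11, z* = 2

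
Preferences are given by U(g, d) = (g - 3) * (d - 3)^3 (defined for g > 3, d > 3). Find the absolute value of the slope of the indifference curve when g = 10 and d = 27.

MU_g = (d−3)^3, MU_d = 3·(g−3)·(d−3)^2.
MRS = (1/3)·(d−3)/(g−3).
At (10, 27): MRS = 8/7.
So at (10, 27) the consumer would give up 8/7 units of d for one more unit of g.

MRS = 8/7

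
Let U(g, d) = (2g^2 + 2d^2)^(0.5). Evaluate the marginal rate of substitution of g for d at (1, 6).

For CES with ρ = 2, MRS = (d/g)^(-1).
At (1, 6): MRS = 1/6.
That is, one extra unit of g is worth 1/6 units of d at the margin.

MRS = 1/6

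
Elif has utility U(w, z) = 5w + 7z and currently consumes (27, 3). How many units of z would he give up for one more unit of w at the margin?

MU_w = 5, MU_z = 7, so MRS = 5/7 at every bundle.
At (27, 3): MRS = 5/7.
That is, one extra unit of w is worth 5/7 units of z at the margin.

MRS = 5/7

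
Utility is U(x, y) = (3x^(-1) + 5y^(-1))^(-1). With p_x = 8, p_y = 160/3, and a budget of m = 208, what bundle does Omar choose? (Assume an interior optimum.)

x* = 6, y* = 3

For CES with ρ = -1, MRS = (3/5)·(y/x)^2.
Tangency: set MRS = p_x/p_y = 8/(160/3) = 0.15.
So (y/x)^2 = 0.25; taking the square root, y/x = 0.5, i.e. y = 0.5·x.
Substitute into the budget 8·x + (160/3)·y = 208: (104/3)·x = 208, so x* = 6 and y* = 0.5·6 = 3.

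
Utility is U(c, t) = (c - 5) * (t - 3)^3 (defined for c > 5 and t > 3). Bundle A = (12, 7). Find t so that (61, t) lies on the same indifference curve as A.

U(12, 7) = 448.
Set U(61, t) = 448 and solve.
With c = 61: (61 − 5) = 56, so (t − 3)^3 = 448/56 = 8.
Taking the cube root (with t > 3): t − 3 = 2, so t = 5.
Check: U(61, 5) = 448.

t = 5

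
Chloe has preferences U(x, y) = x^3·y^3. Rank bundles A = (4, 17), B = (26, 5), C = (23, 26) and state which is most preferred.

Evaluate utility at each bundle:
U(A) = 314432.
U(B) = 2197000.
U(C) = 213847192.
Highest utility is C, so C ≻ B ≻ A.

Bundle C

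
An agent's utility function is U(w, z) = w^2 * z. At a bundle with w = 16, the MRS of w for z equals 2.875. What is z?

z = 23

MU_w = 2·w·z and MU_z = w^2.
MRS = MU_w/MU_z = (2/1)·z/w.
Substitute w = 16: MRS = z/8. Setting z/8 = 2.875 gives z = 2.875·8 = 23.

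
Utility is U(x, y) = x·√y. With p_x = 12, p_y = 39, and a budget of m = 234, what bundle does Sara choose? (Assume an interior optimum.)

MU_x = √y and MU_y = 0.5·x·y^(-0.5).
MRS = MU_x/MU_y = (2)·y/x.
Tangency: set MRS = p_x/p_y = 12/39 = 4/13.
So (2)·y/x = 4/13, i.e. y = (2/13)·x.
Substitute into the budget 12·x + 39·y = 234: 18·x = 234, so x* = 13.
Then y* = (2/13)·13 = 2.

x* = 13, y* = 2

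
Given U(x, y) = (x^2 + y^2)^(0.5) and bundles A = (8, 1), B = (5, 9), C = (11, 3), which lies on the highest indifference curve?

Evaluate utility at each bundle:
U(A) = 8.062.
U(B) = 10.296.
U(C) = 11.402.
Highest utility is C, so C ≻ B ≻ A.

Bundle C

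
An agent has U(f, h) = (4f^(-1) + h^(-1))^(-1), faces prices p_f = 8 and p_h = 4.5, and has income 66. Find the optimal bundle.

f* = 6, h* = 4

For CES with ρ = -1, MRS = (4/1)·(h/f)^2.
Tangency: set MRS = p_f/p_h = 8/4.5 = 16/9.
So (h/f)^2 = 4/9; taking the square root, h/f = 2/3, i.e. h = (2/3)·f.
Substitute into the budget 8·f + 4.5·h = 66: 11·f = 66, so f* = 6 and h* = (2/3)·6 = 4.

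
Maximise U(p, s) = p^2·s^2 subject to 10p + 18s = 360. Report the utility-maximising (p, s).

MU_p = 2·p·s^2 and MU_s = 2·p^2·s.
MRS = MU_p/MU_s = s/p.
Tangency: set MRS = p_p/p_s = 10/18 = 5/9.
So s/p = 5/9, i.e. s = (5/9)·p.
Substitute into the budget 10·p + 18·s = 360: 20·p = 360, so p* = 18.
Then s* = (5/9)·18 = 10.

p* = 18, s* = 10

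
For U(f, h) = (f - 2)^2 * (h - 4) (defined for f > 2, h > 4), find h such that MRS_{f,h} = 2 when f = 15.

MU_f = 2·(f−2)·(h−4), MU_h = (f−2)^2.
MRS = (2/1)·(h−4)/(f−2).
Substitute f = 15: MRS = (h − 4)/6.5. Setting this equal to 2 gives h − 4 = 2·6.5 = 13, so h = 17.

h = 17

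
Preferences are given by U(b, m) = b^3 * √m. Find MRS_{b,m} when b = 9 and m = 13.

MU_b = 3·b^2·√m and MU_m = 0.5·b^3·m^(-0.5).
MRS = MU_b/MU_m = (6)·m/b.
At (9, 13): MRS = 26/3.
That is, one extra unit of b is worth 26/3 units of m at the margin.

MRS = 26/3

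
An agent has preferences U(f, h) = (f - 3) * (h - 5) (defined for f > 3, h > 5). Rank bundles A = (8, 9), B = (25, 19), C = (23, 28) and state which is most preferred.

Evaluate utility at each bundle:
U(A) = 20.
U(B) = 308.
U(C) = 460.
Highest utility is C, so C ≻ B ≻ A.

Bundle C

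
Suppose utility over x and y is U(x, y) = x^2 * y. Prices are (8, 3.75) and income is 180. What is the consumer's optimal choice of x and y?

x* = 15, y* = 16

MU_x = 2·x·y and MU_y = x^2.
MRS = MU_x/MU_y = (2/1)·y/x.
Tangency: set MRS = p_x/p_y = 8/3.75 = 32/15.
So (2/1)·y/x = 32/15, i.e. y = (16/15)·x.
Substitute into the budget 8·x + 3.75·y = 180: 12·x = 180, so x* = 15.
Then y* = (16/15)·15 = 16.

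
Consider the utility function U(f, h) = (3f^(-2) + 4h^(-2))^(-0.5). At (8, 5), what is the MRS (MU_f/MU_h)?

MRS = 375/2048

For CES with ρ = -2, MRS = (3/4)·(h/f)^3.
At (8, 5): MRS = 375/2048.
The indifference curve has slope −375/2048 at this bundle.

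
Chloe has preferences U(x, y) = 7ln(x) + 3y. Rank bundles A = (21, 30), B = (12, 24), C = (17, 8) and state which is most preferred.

Bundle A

Evaluate utility at each bundle:
U(A) = 111.312.
U(B) = 89.394.
U(C) = 43.832.
Highest utility is A, so A ≻ B ≻ C.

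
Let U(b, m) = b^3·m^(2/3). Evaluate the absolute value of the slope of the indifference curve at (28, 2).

MRS = 9/28

MU_b = 3·b^2·m^(2/3) and MU_m = 2/3·b^3·m^(-1/3).
MRS = MU_b/MU_m = (4.5)·m/b.
At (28, 2): MRS = 9/28.
The indifference curve has slope −9/28 at this bundle.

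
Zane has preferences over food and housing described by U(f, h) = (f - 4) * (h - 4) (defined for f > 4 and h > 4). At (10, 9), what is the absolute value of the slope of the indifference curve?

MRS = 5/6

MU_f = (h−4), MU_h = (f−4).
MRS = (h−4)/(f−4).
At (10, 9): MRS = 5/6.
So at (10, 9) the consumer would give up 5/6 units of h for one more unit of f.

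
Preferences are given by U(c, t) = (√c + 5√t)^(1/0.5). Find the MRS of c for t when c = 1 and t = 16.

MRS = 0.8

For CES with ρ = 0.5, MRS = (1/5)·√(t/c).
At (1, 16): MRS = 0.8.
So at (1, 16) the consumer would give up 0.8 units of t for one more unit of c.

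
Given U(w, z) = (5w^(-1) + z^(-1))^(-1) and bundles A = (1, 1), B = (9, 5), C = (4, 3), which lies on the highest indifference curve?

Bundle B

Evaluate utility at each bundle:
U(A) = 0.167.
U(B) = 1.324.
U(C) = 0.632.
Highest utility is B, so B ≻ C ≻ A.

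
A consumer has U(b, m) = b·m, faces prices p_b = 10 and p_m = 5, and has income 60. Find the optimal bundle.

MU_b = m and MU_m = b.
MRS = MU_b/MU_m = m/b.
Tangency: set MRS = p_b/p_m = 10/5 = 2.
So m/b = 2, i.e. m = 2·b.
Substitute into the budget 10·b + 5·m = 60: 20·b = 60, so b* = 3.
Then m* = 2·3 = 6.

b* = 3, m* = 6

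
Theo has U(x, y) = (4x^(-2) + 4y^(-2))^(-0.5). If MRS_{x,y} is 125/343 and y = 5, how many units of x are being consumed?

For CES with ρ = -2, MRS = (y/x)^3.
Setting (5/x)^3 = 125/343 gives 5/x = 5/7 and x = 7.

x = 7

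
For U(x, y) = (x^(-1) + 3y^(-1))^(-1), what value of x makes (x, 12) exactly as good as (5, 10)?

U depends on (x, y) only through S = x^(-1) + 3y^(-1), so equal utility means equal S. At (5, 10): S = 0.5.
With y = 12: 3·12^(-1) = 0.25, so x^(-1) = 0.5 − 0.25 = 0.25.
Hence x = 1/0.25 = 4.
Check: U(4, 12) = 2.

x = 4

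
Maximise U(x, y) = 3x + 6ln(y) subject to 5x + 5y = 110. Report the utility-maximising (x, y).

MU_x = 3, MU_y = 6/y.
MRS = 3 ÷ (6/y).
Tangency: set MRS = p_x/p_y = 5/5 = 1.
MRS depends only on y: 0.5·y = 1 ⇒ y* = 1/0.5 = 2.
From the budget, 5·x = 110 − 5·2 = 100, so x* = 20.

x* = 20, y* = 2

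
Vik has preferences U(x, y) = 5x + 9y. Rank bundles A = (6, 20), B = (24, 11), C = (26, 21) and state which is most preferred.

Bundle C

Evaluate utility at each bundle:
U(A) = 210.
U(B) = 219.
U(C) = 319.
Highest utility is C, so C ≻ B ≻ A.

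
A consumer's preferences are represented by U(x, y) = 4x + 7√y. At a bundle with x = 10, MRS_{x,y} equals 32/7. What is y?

MU_x = 4, MU_y = 7/(2√y).
MRS = 4 ÷ (7/(2√y)).
MRS depends only on y: (8/7)·√y = 32/7 ⇒ √y = (32/7)/(8/7) = 4 ⇒ y = 16.

y = 16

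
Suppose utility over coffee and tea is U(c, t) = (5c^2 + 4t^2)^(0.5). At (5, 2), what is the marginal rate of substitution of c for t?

For CES with ρ = 2, MRS = (5/4)·(t/c)^(-1).
At (5, 2): MRS = 3.125.
So at (5, 2) the consumer would give up 3.125 units of t for one more unit of c.

MRS = 3.125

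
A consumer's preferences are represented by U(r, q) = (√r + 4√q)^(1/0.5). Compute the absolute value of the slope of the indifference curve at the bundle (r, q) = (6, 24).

For CES with ρ = 0.5, MRS = (1/4)·√(q/r).
At (6, 24): MRS = 0.5.
So at (6, 24) the consumer would give up 0.5 units of q for one more unit of r.

MRS = 0.5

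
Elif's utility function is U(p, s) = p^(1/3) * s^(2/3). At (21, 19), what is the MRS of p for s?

MRS = 19/42

MU_p = 1/3·p^(-2/3)·s^(2/3) and MU_s = 2/3·p^(1/3)·s^(-1/3).
MRS = MU_p/MU_s = (0.5)·s/p.
At (21, 19): MRS = 19/42.
That is, one extra unit of p is worth 19/42 units of s at the margin.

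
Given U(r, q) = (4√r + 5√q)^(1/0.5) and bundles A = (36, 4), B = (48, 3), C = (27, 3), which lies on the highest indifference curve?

Bundle B

Evaluate utility at each bundle:
U(A) = 1156.000.
U(B) = 1323.000.
U(C) = 867.000.
Highest utility is B, so B ≻ A ≻ C.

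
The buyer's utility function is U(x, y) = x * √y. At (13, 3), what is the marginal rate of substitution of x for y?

MU_x = √y and MU_y = 0.5·x·y^(-0.5).
MRS = MU_x/MU_y = (2)·y/x.
At (13, 3): MRS = 6/13.
That is, one extra unit of x is worth 6/13 units of y at the margin.

MRS = 6/13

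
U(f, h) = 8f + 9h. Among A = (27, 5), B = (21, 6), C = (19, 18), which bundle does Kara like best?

Evaluate utility at each bundle:
U(A) = 261.
U(B) = 222.
U(C) = 314.
Highest utility is C, so C ≻ A ≻ B.

Bundle C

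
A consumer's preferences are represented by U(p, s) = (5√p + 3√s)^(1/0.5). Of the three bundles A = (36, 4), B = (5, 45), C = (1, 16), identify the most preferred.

Bundle A

Evaluate utility at each bundle:
U(A) = 1296.000.
U(B) = 980.000.
U(C) = 289.000.
Highest utility is A, so A ≻ B ≻ C.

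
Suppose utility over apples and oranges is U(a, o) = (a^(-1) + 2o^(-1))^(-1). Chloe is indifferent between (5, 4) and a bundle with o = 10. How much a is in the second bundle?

U depends on (a, o) only through S = a^(-1) + 2o^(-1), so equal utility means equal S. At (5, 4): S = 0.7.
With o = 10: 2·10^(-1) = 0.2, so a^(-1) = 0.7 − 0.2 = 0.5.
Hence a = 1/0.5 = 2.
Check: U(2, 10) = 1.4286.

a = 2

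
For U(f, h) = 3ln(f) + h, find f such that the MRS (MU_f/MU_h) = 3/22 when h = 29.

f = 22

MU_f = 3/f, MU_h = 1.
MRS = 3/f ÷ 1.
MRS depends only on f: 3/f = 3/22 ⇒ f = 3/(3/22) = 22.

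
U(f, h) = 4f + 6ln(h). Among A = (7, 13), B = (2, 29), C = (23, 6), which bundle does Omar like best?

Bundle C

Evaluate utility at each bundle:
U(A) = 43.390.
U(B) = 28.204.
U(C) = 102.751.
Highest utility is C, so C ≻ A ≻ B.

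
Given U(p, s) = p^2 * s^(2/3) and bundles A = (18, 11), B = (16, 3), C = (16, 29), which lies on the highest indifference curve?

Evaluate utility at each bundle:
U(A) = 1602.532.
U(B) = 532.501.
U(C) = 2416.417.
Highest utility is C, so C ≻ A ≻ B.

Bundle C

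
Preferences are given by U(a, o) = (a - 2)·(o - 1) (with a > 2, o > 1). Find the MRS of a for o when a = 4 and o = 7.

MU_a = (o−1), MU_o = (a−2).
MRS = (o−1)/(a−2).
At (4, 7): MRS = 3.
That is, one extra unit of a is worth 3 units of o at the margin.

MRS = 3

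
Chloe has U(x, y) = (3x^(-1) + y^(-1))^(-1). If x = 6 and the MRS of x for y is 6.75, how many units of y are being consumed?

y = 9

For CES with ρ = -1, MRS = (3/1)·(y/x)^2.
Setting (3/1)·(y/6)^2 = 6.75 gives (y/6)^2 = 2.25, so y/6 = 1.5 and y = 9.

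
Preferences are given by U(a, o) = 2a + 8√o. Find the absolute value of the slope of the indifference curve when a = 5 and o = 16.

MU_a = 2, MU_o = 8/(2√o).
MRS = 2 ÷ (8/(2√o)).
At (5, 16): MRS = 2.
The indifference curve has slope −2 at this bundle.

MRS = 2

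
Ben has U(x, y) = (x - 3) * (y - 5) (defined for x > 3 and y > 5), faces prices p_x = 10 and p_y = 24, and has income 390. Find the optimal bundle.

x* = 15, y* = 10

MU_x = (y−5), MU_y = (x−3).
MRS = (y−5)/(x−3).
Tangency: set MRS = p_x/p_y = 10/24 = 5/12.
So (y − 5)/(x − 3) = 5/12, i.e. (y − 5) = (5/12)·(x − 3).
Rewrite the budget in excess-of-subsistence terms: 10·(x − 3) + 24·(y − 5) = 390 − 10·3 − 24·5 = 240.
Substituting, 20·(x − 3) = 240, so x − 3 = 12 and x* = 15.
Then y − 5 = (5/12)·12 = 5, so y* = 10.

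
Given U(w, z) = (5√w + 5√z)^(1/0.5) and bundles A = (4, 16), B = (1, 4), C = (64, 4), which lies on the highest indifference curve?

Bundle C

Evaluate utility at each bundle:
U(A) = 900.000.
U(B) = 225.000.
U(C) = 2500.000.
Highest utility is C, so C ≻ A ≻ B.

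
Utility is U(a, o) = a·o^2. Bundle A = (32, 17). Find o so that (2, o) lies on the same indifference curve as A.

U(32, 17) = 9248.
Set U(2, o) = 9248 and solve.
With a = 2: o^2 = 9248/2 = 4624; taking the square root, o = 68.
Check: U(2, 68) = 9248.

o = 68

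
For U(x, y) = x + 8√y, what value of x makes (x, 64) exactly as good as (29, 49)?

U(29, 49) = 85.
Set U(x, 64) = 85 and solve.
With y = 64: √64 = 8, so x = 85 − 8·8 = 21.
Check: U(21, 64) = 85.

x = 21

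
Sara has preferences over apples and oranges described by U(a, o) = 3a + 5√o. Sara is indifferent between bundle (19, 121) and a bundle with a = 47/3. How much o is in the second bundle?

U(19, 121) = 112.
Set U(47/3, o) = 112 and solve.
With a = 47/3: 5√o = 112 − 3·47/3 = 65, so √o = 13 and o = 169.
Check: U(47/3, 169) = 112.

o = 169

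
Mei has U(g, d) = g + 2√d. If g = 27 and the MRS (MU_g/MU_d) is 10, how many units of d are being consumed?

d = 100

MU_g = 1, MU_d = 2/(2√d).
MRS = 1 ÷ (2/(2√d)).
MRS depends only on d: √d = 10 ⇒ √d = 10 ⇒ d = 100.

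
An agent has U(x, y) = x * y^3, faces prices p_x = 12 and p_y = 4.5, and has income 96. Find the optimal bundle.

MU_x = y^3 and MU_y = 3·x·y^2.
MRS = MU_x/MU_y = (1/3)·y/x.
Tangency: set MRS = p_x/p_y = 12/4.5 = 8/3.
So (1/3)·y/x = 8/3, i.e. y = 8·x.
Substitute into the budget 12·x + 4.5·y = 96: 48·x = 96, so x* = 2.
Then y* = 8·2 = 16.

x* = 2, y* = 16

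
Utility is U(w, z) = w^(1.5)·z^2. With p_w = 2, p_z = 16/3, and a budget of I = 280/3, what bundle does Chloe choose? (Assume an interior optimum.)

MU_w = 1.5·√w·z^2 and MU_z = 2·w^(1.5)·z.
MRS = MU_w/MU_z = (0.75)·z/w.
Tangency: set MRS = p_w/p_z = 2/(16/3) = 0.375.
So (0.75)·z/w = 0.375, i.e. z = 0.5·w.
Substitute into the budget 2·w + (16/3)·z = 280/3: (14/3)·w = 280/3, so w* = 20.
Then z* = 0.5·20 = 10.

w* = 20, z* = 10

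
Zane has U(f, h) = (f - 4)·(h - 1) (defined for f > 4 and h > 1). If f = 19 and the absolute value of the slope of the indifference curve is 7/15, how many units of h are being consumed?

MU_f = (h−1), MU_h = (f−4).
MRS = (h−1)/(f−4).
Substitute f = 19: MRS = (h − 1)/15. Setting this equal to 7/15 gives h − 1 = (7/15)·15 = 7, so h = 8.

h = 8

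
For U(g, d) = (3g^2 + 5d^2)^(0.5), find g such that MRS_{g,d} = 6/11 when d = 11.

For CES with ρ = 2, MRS = (3/5)·(d/g)^(-1).
Setting (3/5)·(11/g)^(-1) = 6/11 gives (11/g)^(-1) = 10/11, so 11/g = 1.1 and g = 10.

g = 10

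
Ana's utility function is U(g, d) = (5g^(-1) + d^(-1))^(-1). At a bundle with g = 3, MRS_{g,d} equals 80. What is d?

d = 12

For CES with ρ = -1, MRS = (5/1)·(d/g)^2.
Setting (5/1)·(d/3)^2 = 80 gives (d/3)^2 = 16, so d/3 = 4 and d = 12.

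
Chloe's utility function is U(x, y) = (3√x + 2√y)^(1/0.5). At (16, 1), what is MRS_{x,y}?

MRS = 0.375

For CES with ρ = 0.5, MRS = (3/2)·√(y/x).
At (16, 1): MRS = 0.375.
The indifference curve has slope −0.375 at this bundle.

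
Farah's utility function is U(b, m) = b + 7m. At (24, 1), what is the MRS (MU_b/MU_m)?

MRS = 1/7

MU_b = 1, MU_m = 7, so MRS = 1/7 at every bundle.
At (24, 1): MRS = 1/7.
So at (24, 1) the consumer would give up 1/7 units of m for one more unit of b.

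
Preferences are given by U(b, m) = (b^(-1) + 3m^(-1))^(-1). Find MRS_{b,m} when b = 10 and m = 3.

MRS = 3/100

For CES with ρ = -1, MRS = (1/3)·(m/b)^2.
At (10, 3): MRS = 3/100.
That is, one extra unit of b is worth 3/100 units of m at the margin.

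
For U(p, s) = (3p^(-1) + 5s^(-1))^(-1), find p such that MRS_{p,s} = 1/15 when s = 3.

For CES with ρ = -1, MRS = (3/5)·(s/p)^2.
Setting (3/5)·(3/p)^2 = 1/15 gives (3/p)^2 = 1/9, so 3/p = 1/3 and p = 9.

p = 9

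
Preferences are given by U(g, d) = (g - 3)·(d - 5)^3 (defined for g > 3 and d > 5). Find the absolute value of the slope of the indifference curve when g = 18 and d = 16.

MU_g = (d−5)^3, MU_d = 3·(g−3)·(d−5)^2.
MRS = (1/3)·(d−5)/(g−3).
At (18, 16): MRS = 11/45.
So at (18, 16) the consumer would give up 11/45 units of d for one more unit of g.

MRS = 11/45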